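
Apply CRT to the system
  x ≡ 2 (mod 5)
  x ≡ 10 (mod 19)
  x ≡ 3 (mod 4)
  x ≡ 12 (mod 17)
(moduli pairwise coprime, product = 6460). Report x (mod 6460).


Product of moduli M = 5 · 19 · 4 · 17 = 6460.
Merge one congruence at a time:
  Start: x ≡ 2 (mod 5).
  Combine with x ≡ 10 (mod 19); new modulus lcm = 95.
    Write x = 2 + 5·t and substitute into x ≡ 10 (mod 19): 5·t ≡ 10 − 2 = 8 (mod 19).
    The inverse of 5 mod 19 is 4 (since 5·4 = 20 = 1·19 + 1), so t ≡ 4·8 = 32 ≡ 13 (mod 19).
    Then x = 2 + 5·13 = 67, valid modulo lcm(5, 19) = 95: x ≡ 67 (mod 95).
  Combine with x ≡ 3 (mod 4); new modulus lcm = 380.
    Write x = 67 + 95·t and substitute into x ≡ 3 (mod 4): 95·t ≡ 3 − 67 = -64 (mod 4).
    Reduce coefficients mod 4: 3·t ≡ 0 (mod 4).
    The inverse of 3 mod 4 is 3 (since 3·3 = 9 = 2·4 + 1), so t ≡ 3·0 = 0 ≡ 0 (mod 4).
    Then x = 67 + 95·0 = 67, valid modulo lcm(95, 4) = 380: x ≡ 67 (mod 380).
  Combine with x ≡ 12 (mod 17); new modulus lcm = 6460.
    Write x = 67 + 380·t and substitute into x ≡ 12 (mod 17): 380·t ≡ 12 − 67 = -55 (mod 17).
    Reduce coefficients mod 17: 6·t ≡ 13 (mod 17).
    The inverse of 6 mod 17 is 3 (since 6·3 = 18 = 1·17 + 1), so t ≡ 3·13 = 39 ≡ 5 (mod 17).
    Then x = 67 + 380·5 = 1967, valid modulo lcm(380, 17) = 6460: x ≡ 1967 (mod 6460).
Verify against each original: 1967 mod 5 = 2, 1967 mod 19 = 10, 1967 mod 4 = 3, 1967 mod 17 = 12.

x ≡ 1967 (mod 6460).


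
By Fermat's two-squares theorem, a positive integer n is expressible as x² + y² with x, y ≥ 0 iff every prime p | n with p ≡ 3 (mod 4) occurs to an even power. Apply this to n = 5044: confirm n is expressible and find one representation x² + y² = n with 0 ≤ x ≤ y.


Step 1: Factor n = 5044 = 2^2 · 13 · 97.
Step 2: Check the mod-4 condition on each prime factor: 2 = 2 (special); 13 ≡ 1 (mod 4), exponent 1; 97 ≡ 1 (mod 4), exponent 1.
All primes ≡ 3 (mod 4) appear to even exponent (or don't appear), so by the two-squares theorem n IS expressible as a sum of two squares.
Step 3: Build a representation. Group n = k² · m with k = 2 and m = 13 · 97 = 1261 (a product of primes ≡ 1 (mod 4)); a representation of m scales to one of n via (k·x)² + (k·y)² = k²(x² + y²). Each prime p ≡ 1 (mod 4) is itself a sum of two squares; find a² by testing p − a² for a perfect square:
  13: 13 − 1² = 12, 13 − 2² = 9 = 3² ⇒ 13 = 2² + 3².
  97: 97 − 1² = 96, 97 − 2² = 93, 97 − 3² = 88, 97 − 4² = 81 = 9² ⇒ 97 = 4² + 9².
  Combine using the Brahmagupta–Fibonacci identity (a² + b²)(c² + d²) = (ac − bd)² + (ad + bc)² = (ac + bd)² + (ad − bc)²:
  13 · 97 = 1261: from (2² + 3²)(4² + 9²), take (2·4 − 3·9, 2·9 + 3·4) = (8 − 27, 18 + 12) = (-19, 30); dropping signs (only squares matter) gives (19, 30); check 19² + 30² = 361 + 900 = 1261 ✓.
  Scale by k = 2: (2·19, 2·30) = (38, 60).
Step 4: Order so x ≤ y and verify: 38² + 60² = 1444 + 3600 = 5044 = n. ✓

n = 5044 = 38² + 60² (one valid representation with x ≤ y).


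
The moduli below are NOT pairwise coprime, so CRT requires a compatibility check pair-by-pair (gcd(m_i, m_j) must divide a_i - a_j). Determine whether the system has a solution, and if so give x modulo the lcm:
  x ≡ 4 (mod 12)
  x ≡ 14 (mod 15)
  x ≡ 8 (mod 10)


Moduli 12, 15, 10 are not pairwise coprime, so CRT works modulo lcm(m_i) when all pairwise compatibility conditions hold.
Pairwise compatibility: gcd(m_i, m_j) must divide a_i - a_j for every pair.
Merge one congruence at a time:
  Start: x ≡ 4 (mod 12).
  Combine with x ≡ 14 (mod 15): gcd(12, 15) = 3, and 14 - 4 = 10 is NOT divisible by 3.
    ⇒ system is inconsistent (no integer solution).

No solution (the system is inconsistent).


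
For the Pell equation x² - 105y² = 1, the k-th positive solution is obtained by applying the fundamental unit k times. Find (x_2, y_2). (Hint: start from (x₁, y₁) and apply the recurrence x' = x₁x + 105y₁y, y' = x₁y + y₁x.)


Step 1: Find the fundamental solution (x₁, y₁) of x² - 105y² = 1.
  Expand √105 as a continued fraction. a₀ = ⌊√105⌋ = 10; iterate m_{k+1} = d_k·a_k − m_k, d_{k+1} = (105 − m_{k+1}²)/d_k, a_{k+1} = ⌊(a₀ + m_{k+1})/d_{k+1}⌋ (starting m₀ = 0, d₀ = 1), with convergents p_k = a_k·p_{k-1} + p_{k-2}, q_k = a_k·q_{k-1} + q_{k-2} (p₋₁ = 1, q₋₁ = 0):
  k = 0: a₀ = 10; p₀/q₀ = 10/1; p₀² − 105·q₀² = 100 − 105 = -5.
  k = 1: m = 10, d = 5, a = ⌊(10 + 10)/5⌋ = 4; p/q = (4·10 + 1)/(4·1 + 0) = 41/4; p² − 105·q² = 1681 − 1680 = 1.
  The first convergent with p² − 105·q² = 1 gives the fundamental solution (x₁, y₁) = (41, 4).
Step 2: Apply the recurrence (x_{n+1}, y_{n+1}) = (x₁x_n + 105y₁y_n, x₁y_n + y₁x_n) repeatedly.
  From (x_1, y_1) = (41, 4): x_2 = 41·41 + 105·4·4 = 3361; y_2 = 41·4 + 4·41 = 328.
Step 3: Verify x_2² - 105·y_2² = 11296321 - 11296320 = 1 (should be 1). ✓

(x_1, y_1) = (41, 4); (x_2, y_2) = (3361, 328).


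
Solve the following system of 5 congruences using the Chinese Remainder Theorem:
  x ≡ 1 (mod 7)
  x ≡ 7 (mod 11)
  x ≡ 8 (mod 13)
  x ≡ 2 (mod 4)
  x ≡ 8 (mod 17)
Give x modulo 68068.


Product of moduli M = 7 · 11 · 13 · 4 · 17 = 68068.
Merge one congruence at a time:
  Start: x ≡ 1 (mod 7).
  Combine with x ≡ 7 (mod 11); new modulus lcm = 77.
    Write x = 1 + 7·t and substitute into x ≡ 7 (mod 11): 7·t ≡ 7 − 1 = 6 (mod 11).
    The inverse of 7 mod 11 is 8 (since 7·8 = 56 = 5·11 + 1), so t ≡ 8·6 = 48 ≡ 4 (mod 11).
    Then x = 1 + 7·4 = 29, valid modulo lcm(7, 11) = 77: x ≡ 29 (mod 77).
  Combine with x ≡ 8 (mod 13); new modulus lcm = 1001.
    Write x = 29 + 77·t and substitute into x ≡ 8 (mod 13): 77·t ≡ 8 − 29 = -21 (mod 13).
    Reduce coefficients mod 13: 12·t ≡ 5 (mod 13).
    The inverse of 12 mod 13 is 12 (since 12·12 = 144 = 11·13 + 1), so t ≡ 12·5 = 60 ≡ 8 (mod 13).
    Then x = 29 + 77·8 = 645, valid modulo lcm(77, 13) = 1001: x ≡ 645 (mod 1001).
  Combine with x ≡ 2 (mod 4); new modulus lcm = 4004.
    Write x = 645 + 1001·t and substitute into x ≡ 2 (mod 4): 1001·t ≡ 2 − 645 = -643 (mod 4).
    Reduce coefficients mod 4: 1·t ≡ 1 (mod 4).
    So t ≡ 1 (mod 4).
    Then x = 645 + 1001·1 = 1646, valid modulo lcm(1001, 4) = 4004: x ≡ 1646 (mod 4004).
  Combine with x ≡ 8 (mod 17); new modulus lcm = 68068.
    Write x = 1646 + 4004·t and substitute into x ≡ 8 (mod 17): 4004·t ≡ 8 − 1646 = -1638 (mod 17).
    Reduce coefficients mod 17: 9·t ≡ 11 (mod 17).
    The inverse of 9 mod 17 is 2 (since 9·2 = 18 = 1·17 + 1), so t ≡ 2·11 = 22 ≡ 5 (mod 17).
    Then x = 1646 + 4004·5 = 21666, valid modulo lcm(4004, 17) = 68068: x ≡ 21666 (mod 68068).
Verify against each original: 21666 mod 7 = 1, 21666 mod 11 = 7, 21666 mod 13 = 8, 21666 mod 4 = 2, 21666 mod 17 = 8.

x ≡ 21666 (mod 68068).


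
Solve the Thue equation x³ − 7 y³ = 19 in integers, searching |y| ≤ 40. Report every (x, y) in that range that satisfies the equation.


The equation is x³ - 7y³ = 19. For fixed y, x³ = 7·y³ + 19, so a solution requires the RHS to be a perfect cube.
Strategy: iterate y from -40 to 40, compute RHS = 7·y³ + 19, and check whether it is a (positive or negative) perfect cube.
Check small values of y:
  y = 0: RHS = 19 is not a perfect cube.
  y = 1: RHS = 26 is not a perfect cube.
  y = -1: RHS = 12 is not a perfect cube.
  y = 2: RHS = 75 is not a perfect cube.
  y = -2: RHS = -37 is not a perfect cube.
  y = 3: RHS = 208 is not a perfect cube.
  y = -3: RHS = -170 is not a perfect cube.
Continuing the search up to |y| = 40 finds no solutions either.
No (x, y) in the scanned range satisfies the equation.

No integer solutions with |y| ≤ 40.


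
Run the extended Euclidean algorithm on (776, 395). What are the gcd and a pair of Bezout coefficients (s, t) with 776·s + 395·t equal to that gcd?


Euclidean algorithm on (776, 395) — divide until remainder is 0:
  776 = 1 · 395 + 381
  395 = 1 · 381 + 14
  381 = 27 · 14 + 3
  14 = 4 · 3 + 2
  3 = 1 · 2 + 1
  2 = 2 · 1 + 0
gcd(776, 395) = 1.
Track Bezout coefficients alongside the remainders: start with r₀ = 776 = a·1 + b·0 (s = 1, t = 0) and r₁ = 395 = a·0 + b·1 (s = 0, t = 1); each new remainder r_{k+1} = r_{k-1} − q_k·r_k inherits s_{k+1} = s_{k-1} − q_k·s_k, t_{k+1} = t_{k-1} − q_k·t_k, so r_k = a·s_k + b·t_k at every step:
  q = 1: r = 381, s = 1 − 1·0 = 1, t = 0 − 1·1 = -1  (check: 776·1 + 395·(-1) = 381)
  q = 1: r = 14, s = 0 − 1·1 = -1, t = 1 − 1·(-1) = 2  (check: 776·(-1) + 395·2 = 14)
  q = 27: r = 3, s = 1 − 27·(-1) = 28, t = -1 − 27·2 = -55  (check: 776·28 + 395·(-55) = 3)
  q = 4: r = 2, s = -1 − 4·28 = -113, t = 2 − 4·(-55) = 222  (check: 776·(-113) + 395·222 = 2)
  q = 1: r = 1, s = 28 − 1·(-113) = 141, t = -55 − 1·222 = -277  (check: 776·141 + 395·(-277) = 1)
The row with r = 1 (the gcd) gives the Bezout coefficients s = 141, t = -277.
Result: 776 · (141) + 395 · (-277) = 1.

gcd(776, 395) = 1; s = 141, t = -277 (check: 776·141 + 395·(-277) = 1).


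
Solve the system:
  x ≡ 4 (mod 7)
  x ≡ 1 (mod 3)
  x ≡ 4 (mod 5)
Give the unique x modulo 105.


Moduli 7, 3, 5 are pairwise coprime; by CRT there is a unique solution modulo M = 7 · 3 · 5 = 105.
Solve pairwise, accumulating the modulus:
  Start with x ≡ 4 (mod 7).
  Combine with x ≡ 1 (mod 3): since gcd(7, 3) = 1, we get a unique residue mod 21.
    Write x = 4 + 7·t and substitute into x ≡ 1 (mod 3): 7·t ≡ 1 − 4 = -3 (mod 3).
    Reduce coefficients mod 3: 1·t ≡ 0 (mod 3).
    So t ≡ 0 (mod 3).
    Then x = 4 + 7·0 = 4, valid modulo lcm(7, 3) = 21: x ≡ 4 (mod 21).
  Combine with x ≡ 4 (mod 5): since gcd(21, 5) = 1, we get a unique residue mod 105.
    Write x = 4 + 21·t and substitute into x ≡ 4 (mod 5): 21·t ≡ 4 − 4 = 0 (mod 5).
    Reduce coefficients mod 5: 1·t ≡ 0 (mod 5).
    So t ≡ 0 (mod 5).
    Then x = 4 + 21·0 = 4, valid modulo lcm(21, 5) = 105: x ≡ 4 (mod 105).
Verify: 4 mod 7 = 4 ✓, 4 mod 3 = 1 ✓, 4 mod 5 = 4 ✓.

x ≡ 4 (mod 105).


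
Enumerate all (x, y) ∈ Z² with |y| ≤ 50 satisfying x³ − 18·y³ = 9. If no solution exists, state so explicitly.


The equation is x³ - 18y³ = 9. For fixed y, x³ = 18·y³ + 9, so a solution requires the RHS to be a perfect cube.
Strategy: iterate y from -50 to 50, compute RHS = 18·y³ + 9, and check whether it is a (positive or negative) perfect cube.
Check small values of y:
  y = 0: RHS = 9 is not a perfect cube.
  y = 1: RHS = 27 = (3)³ ⇒ x = 3 works.
  y = -1: RHS = -9 is not a perfect cube.
  y = 2: RHS = 153 is not a perfect cube.
  y = -2: RHS = -135 is not a perfect cube.
  y = 3: RHS = 495 is not a perfect cube.
  y = -3: RHS = -477 is not a perfect cube.
Continuing the search up to |y| = 50 finds no further solutions beyond those listed.
Collected solutions: (3, 1).

Solutions (with |y| ≤ 50): (3, 1).


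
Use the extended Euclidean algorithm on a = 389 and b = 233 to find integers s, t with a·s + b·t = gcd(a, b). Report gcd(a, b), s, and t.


Euclidean algorithm on (389, 233) — divide until remainder is 0:
  389 = 1 · 233 + 156
  233 = 1 · 156 + 77
  156 = 2 · 77 + 2
  77 = 38 · 2 + 1
  2 = 2 · 1 + 0
gcd(389, 233) = 1.
Track Bezout coefficients alongside the remainders: start with r₀ = 389 = a·1 + b·0 (s = 1, t = 0) and r₁ = 233 = a·0 + b·1 (s = 0, t = 1); each new remainder r_{k+1} = r_{k-1} − q_k·r_k inherits s_{k+1} = s_{k-1} − q_k·s_k, t_{k+1} = t_{k-1} − q_k·t_k, so r_k = a·s_k + b·t_k at every step:
  q = 1: r = 156, s = 1 − 1·0 = 1, t = 0 − 1·1 = -1  (check: 389·1 + 233·(-1) = 156)
  q = 1: r = 77, s = 0 − 1·1 = -1, t = 1 − 1·(-1) = 2  (check: 389·(-1) + 233·2 = 77)
  q = 2: r = 2, s = 1 − 2·(-1) = 3, t = -1 − 2·2 = -5  (check: 389·3 + 233·(-5) = 2)
  q = 38: r = 1, s = -1 − 38·3 = -115, t = 2 − 38·(-5) = 192  (check: 389·(-115) + 233·192 = 1)
The row with r = 1 (the gcd) gives the Bezout coefficients s = -115, t = 192.
Result: 389 · (-115) + 233 · (192) = 1.

gcd(389, 233) = 1; s = -115, t = 192 (check: 389·(-115) + 233·192 = 1).


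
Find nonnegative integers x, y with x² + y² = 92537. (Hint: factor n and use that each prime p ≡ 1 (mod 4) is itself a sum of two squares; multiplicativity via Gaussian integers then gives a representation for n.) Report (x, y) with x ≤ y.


Step 1: Factor n = 92537 = 37 · 41 · 61.
Step 2: Check the mod-4 condition on each prime factor: 37 ≡ 1 (mod 4), exponent 1; 41 ≡ 1 (mod 4), exponent 1; 61 ≡ 1 (mod 4), exponent 1.
All primes ≡ 3 (mod 4) appear to even exponent (or don't appear), so by the two-squares theorem n IS expressible as a sum of two squares.
Step 3: Build a representation. Here n = 37 · 41 · 61 is a product of primes ≡ 1 (mod 4). Each prime p ≡ 1 (mod 4) is itself a sum of two squares; find a² by testing p − a² for a perfect square:
  37: 37 − 1² = 36 = 6² ⇒ 37 = 1² + 6².
  41: 41 − 1² = 40, 41 − 2² = 37, 41 − 3² = 32, 41 − 4² = 25 = 5² ⇒ 41 = 4² + 5².
  61: 61 − 1² = 60, 61 − 2² = 57, 61 − 3² = 52, 61 − 4² = 45, 61 − 5² = 36 = 6² ⇒ 61 = 5² + 6².
  Combine using the Brahmagupta–Fibonacci identity (a² + b²)(c² + d²) = (ac − bd)² + (ad + bc)² = (ac + bd)² + (ad − bc)²:
  37 · 41 = 1517: from (1² + 6²)(4² + 5²), take (1·4 − 6·5, 1·5 + 6·4) = (4 − 30, 5 + 24) = (-26, 29); dropping signs (only squares matter) gives (26, 29); check 26² + 29² = 676 + 841 = 1517 ✓.
  1517 · 61 = 92537: from (26² + 29²)(5² + 6²), take (26·5 − 29·6, 26·6 + 29·5) = (130 − 174, 156 + 145) = (-44, 301); dropping signs (only squares matter) gives (44, 301); check 44² + 301² = 1936 + 90601 = 92537 ✓.
Step 4: Order so x ≤ y and verify: 44² + 301² = 1936 + 90601 = 92537 = n. ✓

n = 92537 = 44² + 301² (one valid representation with x ≤ y).


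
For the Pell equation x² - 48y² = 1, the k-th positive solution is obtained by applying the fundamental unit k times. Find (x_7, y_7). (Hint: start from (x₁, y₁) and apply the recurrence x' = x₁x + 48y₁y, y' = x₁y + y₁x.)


Step 1: Find the fundamental solution (x₁, y₁) of x² - 48y² = 1.
  Expand √48 as a continued fraction. a₀ = ⌊√48⌋ = 6; iterate m_{k+1} = d_k·a_k − m_k, d_{k+1} = (48 − m_{k+1}²)/d_k, a_{k+1} = ⌊(a₀ + m_{k+1})/d_{k+1}⌋ (starting m₀ = 0, d₀ = 1), with convergents p_k = a_k·p_{k-1} + p_{k-2}, q_k = a_k·q_{k-1} + q_{k-2} (p₋₁ = 1, q₋₁ = 0):
  k = 0: a₀ = 6; p₀/q₀ = 6/1; p₀² − 48·q₀² = 36 − 48 = -12.
  k = 1: m = 6, d = 12, a = ⌊(6 + 6)/12⌋ = 1; p/q = (1·6 + 1)/(1·1 + 0) = 7/1; p² − 48·q² = 49 − 48 = 1.
  The first convergent with p² − 48·q² = 1 gives the fundamental solution (x₁, y₁) = (7, 1).
Step 2: Apply the recurrence (x_{n+1}, y_{n+1}) = (x₁x_n + 48y₁y_n, x₁y_n + y₁x_n) repeatedly.
  From (x_1, y_1) = (7, 1): x_2 = 7·7 + 48·1·1 = 97; y_2 = 7·1 + 1·7 = 14.
  From (x_2, y_2) = (97, 14): x_3 = 7·97 + 48·1·14 = 1351; y_3 = 7·14 + 1·97 = 195.
  From (x_3, y_3) = (1351, 195): x_4 = 7·1351 + 48·1·195 = 18817; y_4 = 7·195 + 1·1351 = 2716.
  From (x_4, y_4) = (18817, 2716): x_5 = 7·18817 + 48·1·2716 = 262087; y_5 = 7·2716 + 1·18817 = 37829.
  From (x_5, y_5) = (262087, 37829): x_6 = 7·262087 + 48·1·37829 = 3650401; y_6 = 7·37829 + 1·262087 = 526890.
  From (x_6, y_6) = (3650401, 526890): x_7 = 7·3650401 + 48·1·526890 = 50843527; y_7 = 7·526890 + 1·3650401 = 7338631.
Step 3: Verify x_7² - 48·y_7² = 2585064237799729 - 2585064237799728 = 1 (should be 1). ✓

(x_1, y_1) = (7, 1); (x_7, y_7) = (50843527, 7338631).


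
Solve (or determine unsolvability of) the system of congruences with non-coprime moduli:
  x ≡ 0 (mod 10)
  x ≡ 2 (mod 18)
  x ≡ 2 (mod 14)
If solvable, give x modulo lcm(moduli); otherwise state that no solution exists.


Moduli 10, 18, 14 are not pairwise coprime, so CRT works modulo lcm(m_i) when all pairwise compatibility conditions hold.
Pairwise compatibility: gcd(m_i, m_j) must divide a_i - a_j for every pair.
Merge one congruence at a time:
  Start: x ≡ 0 (mod 10).
  Combine with x ≡ 2 (mod 18): gcd(10, 18) = 2; 2 - 0 = 2, which IS divisible by 2, so compatible.
    Write x = 0 + 10·t and substitute into x ≡ 2 (mod 18): 10·t ≡ 2 − 0 = 2 (mod 18).
    Divide the congruence (and modulus) by g = 2: 5·t ≡ 1 (mod 9).
    The inverse of 5 mod 9 is 2 (since 5·2 = 10 = 1·9 + 1), so t ≡ 2·1 = 2 ≡ 2 (mod 9).
    Then x = 0 + 10·2 = 20, valid modulo lcm(10, 18) = 90: x ≡ 20 (mod 90).
  Combine with x ≡ 2 (mod 14): gcd(90, 14) = 2; 2 - 20 = -18, which IS divisible by 2, so compatible.
    Write x = 20 + 90·t and substitute into x ≡ 2 (mod 14): 90·t ≡ 2 − 20 = -18 (mod 14).
    Divide the congruence (and modulus) by g = 2: 45·t ≡ -9 (mod 7).
    Reduce coefficients mod 7: 3·t ≡ 5 (mod 7).
    The inverse of 3 mod 7 is 5 (since 3·5 = 15 = 2·7 + 1), so t ≡ 5·5 = 25 ≡ 4 (mod 7).
    Then x = 20 + 90·4 = 380, valid modulo lcm(90, 14) = 630: x ≡ 380 (mod 630).
Verify: 380 mod 10 = 0, 380 mod 18 = 2, 380 mod 14 = 2.

x ≡ 380 (mod 630).


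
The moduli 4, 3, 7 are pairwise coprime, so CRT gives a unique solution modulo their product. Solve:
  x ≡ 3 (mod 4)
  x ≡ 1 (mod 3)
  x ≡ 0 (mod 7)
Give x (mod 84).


Moduli 4, 3, 7 are pairwise coprime; by CRT there is a unique solution modulo M = 4 · 3 · 7 = 84.
Solve pairwise, accumulating the modulus:
  Start with x ≡ 3 (mod 4).
  Combine with x ≡ 1 (mod 3): since gcd(4, 3) = 1, we get a unique residue mod 12.
    Write x = 3 + 4·t and substitute into x ≡ 1 (mod 3): 4·t ≡ 1 − 3 = -2 (mod 3).
    Reduce coefficients mod 3: 1·t ≡ 1 (mod 3).
    So t ≡ 1 (mod 3).
    Then x = 3 + 4·1 = 7, valid modulo lcm(4, 3) = 12: x ≡ 7 (mod 12).
  Combine with x ≡ 0 (mod 7): since gcd(12, 7) = 1, we get a unique residue mod 84.
    Write x = 7 + 12·t and substitute into x ≡ 0 (mod 7): 12·t ≡ 0 − 7 = -7 (mod 7).
    Reduce coefficients mod 7: 5·t ≡ 0 (mod 7).
    The inverse of 5 mod 7 is 3 (since 5·3 = 15 = 2·7 + 1), so t ≡ 3·0 = 0 ≡ 0 (mod 7).
    Then x = 7 + 12·0 = 7, valid modulo lcm(12, 7) = 84: x ≡ 7 (mod 84).
Verify: 7 mod 4 = 3 ✓, 7 mod 3 = 1 ✓, 7 mod 7 = 0 ✓.

x ≡ 7 (mod 84).


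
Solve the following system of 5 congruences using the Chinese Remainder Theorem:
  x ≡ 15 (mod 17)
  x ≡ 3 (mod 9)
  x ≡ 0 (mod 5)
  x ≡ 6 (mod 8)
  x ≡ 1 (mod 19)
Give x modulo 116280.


Product of moduli M = 17 · 9 · 5 · 8 · 19 = 116280.
Merge one congruence at a time:
  Start: x ≡ 15 (mod 17).
  Combine with x ≡ 3 (mod 9); new modulus lcm = 153.
    Write x = 15 + 17·t and substitute into x ≡ 3 (mod 9): 17·t ≡ 3 − 15 = -12 (mod 9).
    Reduce coefficients mod 9: 8·t ≡ 6 (mod 9).
    The inverse of 8 mod 9 is 8 (since 8·8 = 64 = 7·9 + 1), so t ≡ 8·6 = 48 ≡ 3 (mod 9).
    Then x = 15 + 17·3 = 66, valid modulo lcm(17, 9) = 153: x ≡ 66 (mod 153).
  Combine with x ≡ 0 (mod 5); new modulus lcm = 765.
    Write x = 66 + 153·t and substitute into x ≡ 0 (mod 5): 153·t ≡ 0 − 66 = -66 (mod 5).
    Reduce coefficients mod 5: 3·t ≡ 4 (mod 5).
    The inverse of 3 mod 5 is 2 (since 3·2 = 6 = 1·5 + 1), so t ≡ 2·4 = 8 ≡ 3 (mod 5).
    Then x = 66 + 153·3 = 525, valid modulo lcm(153, 5) = 765: x ≡ 525 (mod 765).
  Combine with x ≡ 6 (mod 8); new modulus lcm = 6120.
    Write x = 525 + 765·t and substitute into x ≡ 6 (mod 8): 765·t ≡ 6 − 525 = -519 (mod 8).
    Reduce coefficients mod 8: 5·t ≡ 1 (mod 8).
    The inverse of 5 mod 8 is 5 (since 5·5 = 25 = 3·8 + 1), so t ≡ 5·1 = 5 ≡ 5 (mod 8).
    Then x = 525 + 765·5 = 4350, valid modulo lcm(765, 8) = 6120: x ≡ 4350 (mod 6120).
  Combine with x ≡ 1 (mod 19); new modulus lcm = 116280.
    Write x = 4350 + 6120·t and substitute into x ≡ 1 (mod 19): 6120·t ≡ 1 − 4350 = -4349 (mod 19).
    Reduce coefficients mod 19: 2·t ≡ 2 (mod 19).
    The inverse of 2 mod 19 is 10 (since 2·10 = 20 = 1·19 + 1), so t ≡ 10·2 = 20 ≡ 1 (mod 19).
    Then x = 4350 + 6120·1 = 10470, valid modulo lcm(6120, 19) = 116280: x ≡ 10470 (mod 116280).
Verify against each original: 10470 mod 17 = 15, 10470 mod 9 = 3, 10470 mod 5 = 0, 10470 mod 8 = 6, 10470 mod 19 = 1.

x ≡ 10470 (mod 116280).


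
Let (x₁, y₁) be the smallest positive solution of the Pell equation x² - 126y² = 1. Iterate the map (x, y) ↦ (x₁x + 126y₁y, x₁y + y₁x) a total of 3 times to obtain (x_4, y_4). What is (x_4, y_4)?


Step 1: Find the fundamental solution (x₁, y₁) of x² - 126y² = 1.
  Expand √126 as a continued fraction. a₀ = ⌊√126⌋ = 11; iterate m_{k+1} = d_k·a_k − m_k, d_{k+1} = (126 − m_{k+1}²)/d_k, a_{k+1} = ⌊(a₀ + m_{k+1})/d_{k+1}⌋ (starting m₀ = 0, d₀ = 1), with convergents p_k = a_k·p_{k-1} + p_{k-2}, q_k = a_k·q_{k-1} + q_{k-2} (p₋₁ = 1, q₋₁ = 0):
  k = 0: a₀ = 11; p₀/q₀ = 11/1; p₀² − 126·q₀² = 121 − 126 = -5.
  k = 1: m = 11, d = 5, a = ⌊(11 + 11)/5⌋ = 4; p/q = (4·11 + 1)/(4·1 + 0) = 45/4; p² − 126·q² = 2025 − 2016 = 9.
  k = 2: m = 9, d = 9, a = ⌊(11 + 9)/9⌋ = 2; p/q = (2·45 + 11)/(2·4 + 1) = 101/9; p² − 126·q² = 10201 − 10206 = -5.
  k = 3: m = 9, d = 5, a = ⌊(11 + 9)/5⌋ = 4; p/q = (4·101 + 45)/(4·9 + 4) = 449/40; p² − 126·q² = 201601 − 201600 = 1.
  The first convergent with p² − 126·q² = 1 gives the fundamental solution (x₁, y₁) = (449, 40).
Step 2: Apply the recurrence (x_{n+1}, y_{n+1}) = (x₁x_n + 126y₁y_n, x₁y_n + y₁x_n) repeatedly.
  From (x_1, y_1) = (449, 40): x_2 = 449·449 + 126·40·40 = 403201; y_2 = 449·40 + 40·449 = 35920.
  From (x_2, y_2) = (403201, 35920): x_3 = 449·403201 + 126·40·35920 = 362074049; y_3 = 449·35920 + 40·403201 = 32256120.
  From (x_3, y_3) = (362074049, 32256120): x_4 = 449·362074049 + 126·40·32256120 = 325142092801; y_4 = 449·32256120 + 40·362074049 = 28965959840.
Step 3: Verify x_4² - 126·y_4² = 105717380511014096025601 - 105717380511014096025600 = 1 (should be 1). ✓

(x_1, y_1) = (449, 40); (x_4, y_4) = (325142092801, 28965959840).


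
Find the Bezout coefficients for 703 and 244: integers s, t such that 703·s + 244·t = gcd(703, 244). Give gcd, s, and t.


Euclidean algorithm on (703, 244) — divide until remainder is 0:
  703 = 2 · 244 + 215
  244 = 1 · 215 + 29
  215 = 7 · 29 + 12
  29 = 2 · 12 + 5
  12 = 2 · 5 + 2
  5 = 2 · 2 + 1
  2 = 2 · 1 + 0
gcd(703, 244) = 1.
Track Bezout coefficients alongside the remainders: start with r₀ = 703 = a·1 + b·0 (s = 1, t = 0) and r₁ = 244 = a·0 + b·1 (s = 0, t = 1); each new remainder r_{k+1} = r_{k-1} − q_k·r_k inherits s_{k+1} = s_{k-1} − q_k·s_k, t_{k+1} = t_{k-1} − q_k·t_k, so r_k = a·s_k + b·t_k at every step:
  q = 2: r = 215, s = 1 − 2·0 = 1, t = 0 − 2·1 = -2  (check: 703·1 + 244·(-2) = 215)
  q = 1: r = 29, s = 0 − 1·1 = -1, t = 1 − 1·(-2) = 3  (check: 703·(-1) + 244·3 = 29)
  q = 7: r = 12, s = 1 − 7·(-1) = 8, t = -2 − 7·3 = -23  (check: 703·8 + 244·(-23) = 12)
  q = 2: r = 5, s = -1 − 2·8 = -17, t = 3 − 2·(-23) = 49  (check: 703·(-17) + 244·49 = 5)
  q = 2: r = 2, s = 8 − 2·(-17) = 42, t = -23 − 2·49 = -121  (check: 703·42 + 244·(-121) = 2)
  q = 2: r = 1, s = -17 − 2·42 = -101, t = 49 − 2·(-121) = 291  (check: 703·(-101) + 244·291 = 1)
The row with r = 1 (the gcd) gives the Bezout coefficients s = -101, t = 291.
Result: 703 · (-101) + 244 · (291) = 1.

gcd(703, 244) = 1; s = -101, t = 291 (check: 703·(-101) + 244·291 = 1).


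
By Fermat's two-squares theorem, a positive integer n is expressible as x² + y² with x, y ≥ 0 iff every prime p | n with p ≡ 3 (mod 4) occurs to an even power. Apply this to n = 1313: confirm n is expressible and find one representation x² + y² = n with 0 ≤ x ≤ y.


Step 1: Factor n = 1313 = 13 · 101.
Step 2: Check the mod-4 condition on each prime factor: 13 ≡ 1 (mod 4), exponent 1; 101 ≡ 1 (mod 4), exponent 1.
All primes ≡ 3 (mod 4) appear to even exponent (or don't appear), so by the two-squares theorem n IS expressible as a sum of two squares.
Step 3: Build a representation. Here n = 13 · 101 is a product of primes ≡ 1 (mod 4). Each prime p ≡ 1 (mod 4) is itself a sum of two squares; find a² by testing p − a² for a perfect square:
  13: 13 − 1² = 12, 13 − 2² = 9 = 3² ⇒ 13 = 2² + 3².
  101: 101 − 1² = 100 = 10² ⇒ 101 = 1² + 10².
  Combine using the Brahmagupta–Fibonacci identity (a² + b²)(c² + d²) = (ac − bd)² + (ad + bc)² = (ac + bd)² + (ad − bc)²:
  13 · 101 = 1313: from (2² + 3²)(1² + 10²), take (2·1 − 3·10, 2·10 + 3·1) = (2 − 30, 20 + 3) = (-28, 23); dropping signs (only squares matter) gives (28, 23); check 28² + 23² = 784 + 529 = 1313 ✓.
Step 4: Order so x ≤ y and verify: 23² + 28² = 529 + 784 = 1313 = n. ✓

n = 1313 = 23² + 28² (one valid representation with x ≤ y).


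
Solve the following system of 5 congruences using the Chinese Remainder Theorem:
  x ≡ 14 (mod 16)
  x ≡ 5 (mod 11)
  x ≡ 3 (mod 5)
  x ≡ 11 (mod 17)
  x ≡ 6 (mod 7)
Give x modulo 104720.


Product of moduli M = 16 · 11 · 5 · 17 · 7 = 104720.
Merge one congruence at a time:
  Start: x ≡ 14 (mod 16).
  Combine with x ≡ 5 (mod 11); new modulus lcm = 176.
    Write x = 14 + 16·t and substitute into x ≡ 5 (mod 11): 16·t ≡ 5 − 14 = -9 (mod 11).
    Reduce coefficients mod 11: 5·t ≡ 2 (mod 11).
    The inverse of 5 mod 11 is 9 (since 5·9 = 45 = 4·11 + 1), so t ≡ 9·2 = 18 ≡ 7 (mod 11).
    Then x = 14 + 16·7 = 126, valid modulo lcm(16, 11) = 176: x ≡ 126 (mod 176).
  Combine with x ≡ 3 (mod 5); new modulus lcm = 880.
    Write x = 126 + 176·t and substitute into x ≡ 3 (mod 5): 176·t ≡ 3 − 126 = -123 (mod 5).
    Reduce coefficients mod 5: 1·t ≡ 2 (mod 5).
    So t ≡ 2 (mod 5).
    Then x = 126 + 176·2 = 478, valid modulo lcm(176, 5) = 880: x ≡ 478 (mod 880).
  Combine with x ≡ 11 (mod 17); new modulus lcm = 14960.
    Write x = 478 + 880·t and substitute into x ≡ 11 (mod 17): 880·t ≡ 11 − 478 = -467 (mod 17).
    Reduce coefficients mod 17: 13·t ≡ 9 (mod 17).
    The inverse of 13 mod 17 is 4 (since 13·4 = 52 = 3·17 + 1), so t ≡ 4·9 = 36 ≡ 2 (mod 17).
    Then x = 478 + 880·2 = 2238, valid modulo lcm(880, 17) = 14960: x ≡ 2238 (mod 14960).
  Combine with x ≡ 6 (mod 7); new modulus lcm = 104720.
    Write x = 2238 + 14960·t and substitute into x ≡ 6 (mod 7): 14960·t ≡ 6 − 2238 = -2232 (mod 7).
    Reduce coefficients mod 7: 1·t ≡ 1 (mod 7).
    So t ≡ 1 (mod 7).
    Then x = 2238 + 14960·1 = 17198, valid modulo lcm(14960, 7) = 104720: x ≡ 17198 (mod 104720).
Verify against each original: 17198 mod 16 = 14, 17198 mod 11 = 5, 17198 mod 5 = 3, 17198 mod 17 = 11, 17198 mod 7 = 6.

x ≡ 17198 (mod 104720).


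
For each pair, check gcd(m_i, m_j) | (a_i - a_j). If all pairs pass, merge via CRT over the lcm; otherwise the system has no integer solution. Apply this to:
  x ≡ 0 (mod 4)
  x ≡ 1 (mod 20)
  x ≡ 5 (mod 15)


Moduli 4, 20, 15 are not pairwise coprime, so CRT works modulo lcm(m_i) when all pairwise compatibility conditions hold.
Pairwise compatibility: gcd(m_i, m_j) must divide a_i - a_j for every pair.
Merge one congruence at a time:
  Start: x ≡ 0 (mod 4).
  Combine with x ≡ 1 (mod 20): gcd(4, 20) = 4, and 1 - 0 = 1 is NOT divisible by 4.
    ⇒ system is inconsistent (no integer solution).

No solution (the system is inconsistent).


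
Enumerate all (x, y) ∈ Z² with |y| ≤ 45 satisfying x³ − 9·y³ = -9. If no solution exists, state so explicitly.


The equation is x³ - 9y³ = -9. For fixed y, x³ = 9·y³ − 9, so a solution requires the RHS to be a perfect cube.
Strategy: iterate y from -45 to 45, compute RHS = 9·y³ − 9, and check whether it is a (positive or negative) perfect cube.
Check small values of y:
  y = 0: RHS = -9 is not a perfect cube.
  y = 1: RHS = 0 = (0)³ ⇒ x = 0 works.
  y = -1: RHS = -18 is not a perfect cube.
  y = 2: RHS = 63 is not a perfect cube.
  y = -2: RHS = -81 is not a perfect cube.
  y = 3: RHS = 234 is not a perfect cube.
  y = -3: RHS = -252 is not a perfect cube.
Continuing the search up to |y| = 45 finds no further solutions beyond those listed.
Collected solutions: (0, 1).

Solutions (with |y| ≤ 45): (0, 1).


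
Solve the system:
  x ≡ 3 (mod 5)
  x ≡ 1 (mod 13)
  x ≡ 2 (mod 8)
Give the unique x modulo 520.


Moduli 5, 13, 8 are pairwise coprime; by CRT there is a unique solution modulo M = 5 · 13 · 8 = 520.
Solve pairwise, accumulating the modulus:
  Start with x ≡ 3 (mod 5).
  Combine with x ≡ 1 (mod 13): since gcd(5, 13) = 1, we get a unique residue mod 65.
    Write x = 3 + 5·t and substitute into x ≡ 1 (mod 13): 5·t ≡ 1 − 3 = -2 (mod 13).
    Reduce coefficients mod 13: 5·t ≡ 11 (mod 13).
    The inverse of 5 mod 13 is 8 (since 5·8 = 40 = 3·13 + 1), so t ≡ 8·11 = 88 ≡ 10 (mod 13).
    Then x = 3 + 5·10 = 53, valid modulo lcm(5, 13) = 65: x ≡ 53 (mod 65).
  Combine with x ≡ 2 (mod 8): since gcd(65, 8) = 1, we get a unique residue mod 520.
    Write x = 53 + 65·t and substitute into x ≡ 2 (mod 8): 65·t ≡ 2 − 53 = -51 (mod 8).
    Reduce coefficients mod 8: 1·t ≡ 5 (mod 8).
    So t ≡ 5 (mod 8).
    Then x = 53 + 65·5 = 378, valid modulo lcm(65, 8) = 520: x ≡ 378 (mod 520).
Verify: 378 mod 5 = 3 ✓, 378 mod 13 = 1 ✓, 378 mod 8 = 2 ✓.

x ≡ 378 (mod 520).


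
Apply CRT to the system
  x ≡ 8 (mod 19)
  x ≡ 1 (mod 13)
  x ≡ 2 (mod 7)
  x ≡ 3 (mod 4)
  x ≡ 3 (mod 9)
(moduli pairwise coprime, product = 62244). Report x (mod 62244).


Product of moduli M = 19 · 13 · 7 · 4 · 9 = 62244.
Merge one congruence at a time:
  Start: x ≡ 8 (mod 19).
  Combine with x ≡ 1 (mod 13); new modulus lcm = 247.
    Write x = 8 + 19·t and substitute into x ≡ 1 (mod 13): 19·t ≡ 1 − 8 = -7 (mod 13).
    Reduce coefficients mod 13: 6·t ≡ 6 (mod 13).
    The inverse of 6 mod 13 is 11 (since 6·11 = 66 = 5·13 + 1), so t ≡ 11·6 = 66 ≡ 1 (mod 13).
    Then x = 8 + 19·1 = 27, valid modulo lcm(19, 13) = 247: x ≡ 27 (mod 247).
  Combine with x ≡ 2 (mod 7); new modulus lcm = 1729.
    Write x = 27 + 247·t and substitute into x ≡ 2 (mod 7): 247·t ≡ 2 − 27 = -25 (mod 7).
    Reduce coefficients mod 7: 2·t ≡ 3 (mod 7).
    The inverse of 2 mod 7 is 4 (since 2·4 = 8 = 1·7 + 1), so t ≡ 4·3 = 12 ≡ 5 (mod 7).
    Then x = 27 + 247·5 = 1262, valid modulo lcm(247, 7) = 1729: x ≡ 1262 (mod 1729).
  Combine with x ≡ 3 (mod 4); new modulus lcm = 6916.
    Write x = 1262 + 1729·t and substitute into x ≡ 3 (mod 4): 1729·t ≡ 3 − 1262 = -1259 (mod 4).
    Reduce coefficients mod 4: 1·t ≡ 1 (mod 4).
    So t ≡ 1 (mod 4).
    Then x = 1262 + 1729·1 = 2991, valid modulo lcm(1729, 4) = 6916: x ≡ 2991 (mod 6916).
  Combine with x ≡ 3 (mod 9); new modulus lcm = 62244.
    Write x = 2991 + 6916·t and substitute into x ≡ 3 (mod 9): 6916·t ≡ 3 − 2991 = -2988 (mod 9).
    Reduce coefficients mod 9: 4·t ≡ 0 (mod 9).
    The inverse of 4 mod 9 is 7 (since 4·7 = 28 = 3·9 + 1), so t ≡ 7·0 = 0 ≡ 0 (mod 9).
    Then x = 2991 + 6916·0 = 2991, valid modulo lcm(6916, 9) = 62244: x ≡ 2991 (mod 62244).
Verify against each original: 2991 mod 19 = 8, 2991 mod 13 = 1, 2991 mod 7 = 2, 2991 mod 4 = 3, 2991 mod 9 = 3.

x ≡ 2991 (mod 62244).


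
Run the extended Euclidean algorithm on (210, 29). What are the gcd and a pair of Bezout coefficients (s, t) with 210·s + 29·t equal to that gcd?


Euclidean algorithm on (210, 29) — divide until remainder is 0:
  210 = 7 · 29 + 7
  29 = 4 · 7 + 1
  7 = 7 · 1 + 0
gcd(210, 29) = 1.
Track Bezout coefficients alongside the remainders: start with r₀ = 210 = a·1 + b·0 (s = 1, t = 0) and r₁ = 29 = a·0 + b·1 (s = 0, t = 1); each new remainder r_{k+1} = r_{k-1} − q_k·r_k inherits s_{k+1} = s_{k-1} − q_k·s_k, t_{k+1} = t_{k-1} − q_k·t_k, so r_k = a·s_k + b·t_k at every step:
  q = 7: r = 7, s = 1 − 7·0 = 1, t = 0 − 7·1 = -7  (check: 210·1 + 29·(-7) = 7)
  q = 4: r = 1, s = 0 − 4·1 = -4, t = 1 − 4·(-7) = 29  (check: 210·(-4) + 29·29 = 1)
The row with r = 1 (the gcd) gives the Bezout coefficients s = -4, t = 29.
Result: 210 · (-4) + 29 · (29) = 1.

gcd(210, 29) = 1; s = -4, t = 29 (check: 210·(-4) + 29·29 = 1).


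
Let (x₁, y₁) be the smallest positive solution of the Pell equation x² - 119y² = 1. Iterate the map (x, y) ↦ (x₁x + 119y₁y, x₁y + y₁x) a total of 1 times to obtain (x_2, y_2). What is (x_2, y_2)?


Step 1: Find the fundamental solution (x₁, y₁) of x² - 119y² = 1.
  Expand √119 as a continued fraction. a₀ = ⌊√119⌋ = 10; iterate m_{k+1} = d_k·a_k − m_k, d_{k+1} = (119 − m_{k+1}²)/d_k, a_{k+1} = ⌊(a₀ + m_{k+1})/d_{k+1}⌋ (starting m₀ = 0, d₀ = 1), with convergents p_k = a_k·p_{k-1} + p_{k-2}, q_k = a_k·q_{k-1} + q_{k-2} (p₋₁ = 1, q₋₁ = 0):
  k = 0: a₀ = 10; p₀/q₀ = 10/1; p₀² − 119·q₀² = 100 − 119 = -19.
  k = 1: m = 10, d = 19, a = ⌊(10 + 10)/19⌋ = 1; p/q = (1·10 + 1)/(1·1 + 0) = 11/1; p² − 119·q² = 121 − 119 = 2.
  k = 2: m = 9, d = 2, a = ⌊(10 + 9)/2⌋ = 9; p/q = (9·11 + 10)/(9·1 + 1) = 109/10; p² − 119·q² = 11881 − 11900 = -19.
  k = 3: m = 9, d = 19, a = ⌊(10 + 9)/19⌋ = 1; p/q = (1·109 + 11)/(1·10 + 1) = 120/11; p² − 119·q² = 14400 − 14399 = 1.
  The first convergent with p² − 119·q² = 1 gives the fundamental solution (x₁, y₁) = (120, 11).
Step 2: Apply the recurrence (x_{n+1}, y_{n+1}) = (x₁x_n + 119y₁y_n, x₁y_n + y₁x_n) repeatedly.
  From (x_1, y_1) = (120, 11): x_2 = 120·120 + 119·11·11 = 28799; y_2 = 120·11 + 11·120 = 2640.
Step 3: Verify x_2² - 119·y_2² = 829382401 - 829382400 = 1 (should be 1). ✓

(x_1, y_1) = (120, 11); (x_2, y_2) = (28799, 2640).


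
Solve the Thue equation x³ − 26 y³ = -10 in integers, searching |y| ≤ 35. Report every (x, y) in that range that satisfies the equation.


The equation is x³ - 26y³ = -10. For fixed y, x³ = 26·y³ − 10, so a solution requires the RHS to be a perfect cube.
Strategy: iterate y from -35 to 35, compute RHS = 26·y³ − 10, and check whether it is a (positive or negative) perfect cube.
Check small values of y:
  y = 0: RHS = -10 is not a perfect cube.
  y = 1: RHS = 16 is not a perfect cube.
  y = -1: RHS = -36 is not a perfect cube.
  y = 2: RHS = 198 is not a perfect cube.
  y = -2: RHS = -218 is not a perfect cube.
  y = 3: RHS = 692 is not a perfect cube.
  y = -3: RHS = -712 is not a perfect cube.
Continuing the search up to |y| = 35 finds no solutions either.
No (x, y) in the scanned range satisfies the equation.

No integer solutions with |y| ≤ 35.


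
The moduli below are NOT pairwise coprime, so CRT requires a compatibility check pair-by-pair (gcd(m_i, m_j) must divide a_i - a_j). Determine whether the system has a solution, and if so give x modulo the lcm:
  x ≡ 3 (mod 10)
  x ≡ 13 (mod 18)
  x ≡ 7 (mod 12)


Moduli 10, 18, 12 are not pairwise coprime, so CRT works modulo lcm(m_i) when all pairwise compatibility conditions hold.
Pairwise compatibility: gcd(m_i, m_j) must divide a_i - a_j for every pair.
Merge one congruence at a time:
  Start: x ≡ 3 (mod 10).
  Combine with x ≡ 13 (mod 18): gcd(10, 18) = 2; 13 - 3 = 10, which IS divisible by 2, so compatible.
    Write x = 3 + 10·t and substitute into x ≡ 13 (mod 18): 10·t ≡ 13 − 3 = 10 (mod 18).
    Divide the congruence (and modulus) by g = 2: 5·t ≡ 5 (mod 9).
    The inverse of 5 mod 9 is 2 (since 5·2 = 10 = 1·9 + 1), so t ≡ 2·5 = 10 ≡ 1 (mod 9).
    Then x = 3 + 10·1 = 13, valid modulo lcm(10, 18) = 90: x ≡ 13 (mod 90).
  Combine with x ≡ 7 (mod 12): gcd(90, 12) = 6; 7 - 13 = -6, which IS divisible by 6, so compatible.
    Write x = 13 + 90·t and substitute into x ≡ 7 (mod 12): 90·t ≡ 7 − 13 = -6 (mod 12).
    Divide the congruence (and modulus) by g = 6: 15·t ≡ -1 (mod 2).
    Reduce coefficients mod 2: 1·t ≡ 1 (mod 2).
    So t ≡ 1 (mod 2).
    Then x = 13 + 90·1 = 103, valid modulo lcm(90, 12) = 180: x ≡ 103 (mod 180).
Verify: 103 mod 10 = 3, 103 mod 18 = 13, 103 mod 12 = 7.

x ≡ 103 (mod 180).


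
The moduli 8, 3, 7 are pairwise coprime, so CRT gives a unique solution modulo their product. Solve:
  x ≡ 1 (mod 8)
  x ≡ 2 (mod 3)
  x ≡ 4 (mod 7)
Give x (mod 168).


Moduli 8, 3, 7 are pairwise coprime; by CRT there is a unique solution modulo M = 8 · 3 · 7 = 168.
Solve pairwise, accumulating the modulus:
  Start with x ≡ 1 (mod 8).
  Combine with x ≡ 2 (mod 3): since gcd(8, 3) = 1, we get a unique residue mod 24.
    Write x = 1 + 8·t and substitute into x ≡ 2 (mod 3): 8·t ≡ 2 − 1 = 1 (mod 3).
    Reduce coefficients mod 3: 2·t ≡ 1 (mod 3).
    The inverse of 2 mod 3 is 2 (since 2·2 = 4 = 1·3 + 1), so t ≡ 2·1 = 2 ≡ 2 (mod 3).
    Then x = 1 + 8·2 = 17, valid modulo lcm(8, 3) = 24: x ≡ 17 (mod 24).
  Combine with x ≡ 4 (mod 7): since gcd(24, 7) = 1, we get a unique residue mod 168.
    Write x = 17 + 24·t and substitute into x ≡ 4 (mod 7): 24·t ≡ 4 − 17 = -13 (mod 7).
    Reduce coefficients mod 7: 3·t ≡ 1 (mod 7).
    The inverse of 3 mod 7 is 5 (since 3·5 = 15 = 2·7 + 1), so t ≡ 5·1 = 5 ≡ 5 (mod 7).
    Then x = 17 + 24·5 = 137, valid modulo lcm(24, 7) = 168: x ≡ 137 (mod 168).
Verify: 137 mod 8 = 1 ✓, 137 mod 3 = 2 ✓, 137 mod 7 = 4 ✓.

x ≡ 137 (mod 168).


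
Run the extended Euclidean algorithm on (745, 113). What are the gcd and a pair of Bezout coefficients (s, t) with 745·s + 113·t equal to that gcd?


Euclidean algorithm on (745, 113) — divide until remainder is 0:
  745 = 6 · 113 + 67
  113 = 1 · 67 + 46
  67 = 1 · 46 + 21
  46 = 2 · 21 + 4
  21 = 5 · 4 + 1
  4 = 4 · 1 + 0
gcd(745, 113) = 1.
Track Bezout coefficients alongside the remainders: start with r₀ = 745 = a·1 + b·0 (s = 1, t = 0) and r₁ = 113 = a·0 + b·1 (s = 0, t = 1); each new remainder r_{k+1} = r_{k-1} − q_k·r_k inherits s_{k+1} = s_{k-1} − q_k·s_k, t_{k+1} = t_{k-1} − q_k·t_k, so r_k = a·s_k + b·t_k at every step:
  q = 6: r = 67, s = 1 − 6·0 = 1, t = 0 − 6·1 = -6  (check: 745·1 + 113·(-6) = 67)
  q = 1: r = 46, s = 0 − 1·1 = -1, t = 1 − 1·(-6) = 7  (check: 745·(-1) + 113·7 = 46)
  q = 1: r = 21, s = 1 − 1·(-1) = 2, t = -6 − 1·7 = -13  (check: 745·2 + 113·(-13) = 21)
  q = 2: r = 4, s = -1 − 2·2 = -5, t = 7 − 2·(-13) = 33  (check: 745·(-5) + 113·33 = 4)
  q = 5: r = 1, s = 2 − 5·(-5) = 27, t = -13 − 5·33 = -178  (check: 745·27 + 113·(-178) = 1)
The row with r = 1 (the gcd) gives the Bezout coefficients s = 27, t = -178.
Result: 745 · (27) + 113 · (-178) = 1.

gcd(745, 113) = 1; s = 27, t = -178 (check: 745·27 + 113·(-178) = 1).


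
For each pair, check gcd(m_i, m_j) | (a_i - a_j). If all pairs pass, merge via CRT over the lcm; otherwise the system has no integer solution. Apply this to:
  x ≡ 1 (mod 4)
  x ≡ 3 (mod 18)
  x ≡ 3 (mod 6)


Moduli 4, 18, 6 are not pairwise coprime, so CRT works modulo lcm(m_i) when all pairwise compatibility conditions hold.
Pairwise compatibility: gcd(m_i, m_j) must divide a_i - a_j for every pair.
Merge one congruence at a time:
  Start: x ≡ 1 (mod 4).
  Combine with x ≡ 3 (mod 18): gcd(4, 18) = 2; 3 - 1 = 2, which IS divisible by 2, so compatible.
    Write x = 1 + 4·t and substitute into x ≡ 3 (mod 18): 4·t ≡ 3 − 1 = 2 (mod 18).
    Divide the congruence (and modulus) by g = 2: 2·t ≡ 1 (mod 9).
    The inverse of 2 mod 9 is 5 (since 2·5 = 10 = 1·9 + 1), so t ≡ 5·1 = 5 ≡ 5 (mod 9).
    Then x = 1 + 4·5 = 21, valid modulo lcm(4, 18) = 36: x ≡ 21 (mod 36).
  Combine with x ≡ 3 (mod 6): gcd(36, 6) = 6; 3 - 21 = -18, which IS divisible by 6, so compatible.
    Write x = 21 + 36·t and substitute into x ≡ 3 (mod 6): 36·t ≡ 3 − 21 = -18 (mod 6).
    Divide the congruence (and modulus) by g = 6: 6·t ≡ -3 (mod 1).
    Modulo 1 every t works; take t = 0.
    Then x = 21 + 36·0 = 21, valid modulo lcm(36, 6) = 36: x ≡ 21 (mod 36).
Verify: 21 mod 4 = 1, 21 mod 18 = 3, 21 mod 6 = 3.

x ≡ 21 (mod 36).
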